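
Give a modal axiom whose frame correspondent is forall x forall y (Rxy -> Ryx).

This is symmetry; the standard corresponding axiom is B: s → □◇s.
Suppose s→□◇s is valid. Take Rxy and set V(s)={x}. Then s at x, so □◇s at x, so ◇s at y, so some z with Ryz has s; z=x, i.e. Ryx.

s → □◇s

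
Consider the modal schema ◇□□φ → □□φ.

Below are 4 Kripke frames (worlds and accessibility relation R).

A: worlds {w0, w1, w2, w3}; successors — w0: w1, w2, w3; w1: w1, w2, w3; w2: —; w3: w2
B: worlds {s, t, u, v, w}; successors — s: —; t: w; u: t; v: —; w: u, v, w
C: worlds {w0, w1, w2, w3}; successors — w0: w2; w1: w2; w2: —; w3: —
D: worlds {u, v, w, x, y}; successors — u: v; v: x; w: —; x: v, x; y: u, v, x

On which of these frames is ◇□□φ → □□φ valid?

C

The schema corresponds to a generalized confluence (Geach) condition: ∀x ∀y ∀z ((xRy ∧ xR²z) → ∃w (yR²w ∧ z = w)).
A: fails — w0Rw2, w0R²w1 but no w with w2R²w and w1=w.
B: fails — wRu, wR²t but no w* with uR²w* and t=w*.
C: ✓.
D: fails — yRu, yR²v but no t with uR²t and v=t.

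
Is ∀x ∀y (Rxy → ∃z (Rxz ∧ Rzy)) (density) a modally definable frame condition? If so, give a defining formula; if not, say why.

Yes — defined by □□r → □r

The condition is density. A defining modal formula is □□r → □r.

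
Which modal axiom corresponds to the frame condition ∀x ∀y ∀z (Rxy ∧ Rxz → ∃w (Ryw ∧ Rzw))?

This is convergence; the standard corresponding axiom is .2: ◇□ψ → □◇ψ.
Suppose ◇□ψ→□◇ψ is valid. Take Rxy, Rxz and set V(ψ)={w : Ryw}. Then □ψ at y so ◇□ψ at x, so □◇ψ at x, so ◇ψ at z, giving w with Rzw and Ryw.

◇□ψ → □◇ψ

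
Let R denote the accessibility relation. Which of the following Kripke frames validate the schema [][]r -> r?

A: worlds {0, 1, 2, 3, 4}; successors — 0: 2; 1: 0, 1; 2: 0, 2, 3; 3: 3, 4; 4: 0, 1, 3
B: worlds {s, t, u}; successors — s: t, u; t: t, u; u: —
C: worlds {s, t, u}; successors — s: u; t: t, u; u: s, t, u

This is the axiom for a generalized confluence (Geach) condition; its first-order frame correspondent is forall x exists w (x R^2 w & x = w).
A: ✓.
B: fails — at s but no w with sR²w and s=w.
C: ✓.
Valid on: A, C.

A, C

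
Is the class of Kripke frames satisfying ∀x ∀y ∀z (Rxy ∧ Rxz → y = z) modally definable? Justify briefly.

Yes, by ◇q → □q

Yes: it is partial functionality, defined by the CD schema ◇q → □q.
Suppose ◇q→□q is valid. Take Rxy, Rxz and set V(q)={y}. Then ◇q at x, so □q at x, so q at z, i.e. z=y.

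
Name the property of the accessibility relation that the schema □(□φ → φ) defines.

Shift-reflexivity

Suppose □(□φ→φ) is valid. Take Rxy and set V(φ)={w : Ryw}. Then at y, □φ holds; since □(□φ→φ) at x, □φ→φ at y, so φ at y, i.e. Ryy.
Conversely, on a frame with shift-reflexivity the schema holds at every world under every valuation.
Frame condition: ∀x ∀y (Rxy → Ryy).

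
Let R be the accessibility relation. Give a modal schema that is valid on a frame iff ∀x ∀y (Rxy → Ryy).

□(□r → r)

This is shift-reflexivity; the standard corresponding axiom is T□: □(□r → r).
Suppose □(□r→r) is valid. Take Rxy and set V(r)={w : Ryw}. Then at y, □r holds; since □(□r→r) at x, □r→r at y, so r at y, i.e. Ryy.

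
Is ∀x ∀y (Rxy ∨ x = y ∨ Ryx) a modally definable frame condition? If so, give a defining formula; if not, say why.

No — not modally definable

Modal frame validity is preserved under disjoint unions.
Take 4 disjoint single-world reflexive frames: each is trivially connected, but their disjoint union has 4 worlds with no edge between distinct components, so it is not connected.
So the class is not modally definable.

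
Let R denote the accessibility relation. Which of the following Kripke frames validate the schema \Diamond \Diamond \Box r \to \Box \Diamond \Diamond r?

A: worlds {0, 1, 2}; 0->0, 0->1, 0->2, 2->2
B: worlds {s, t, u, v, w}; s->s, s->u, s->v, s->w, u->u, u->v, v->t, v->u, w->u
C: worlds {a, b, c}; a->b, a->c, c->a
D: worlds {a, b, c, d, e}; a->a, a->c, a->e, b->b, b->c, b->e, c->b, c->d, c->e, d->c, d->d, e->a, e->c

D

This is the axiom for a generalized confluence (Geach) condition; its first-order frame correspondent is \forall x \forall y \forall z ((x R^2 y \wedge xRz) \to \exists w (yRw \wedge z R^2 w)).
A: fails — 0R²0, 0R1 but no w with 0Rw and 1R²w.
B: fails — sR²t, sRs but no w* with tRw* and sR²w*.
C: fails — aR²a, aRb but no w with aRw and bR²w.
D: ✓.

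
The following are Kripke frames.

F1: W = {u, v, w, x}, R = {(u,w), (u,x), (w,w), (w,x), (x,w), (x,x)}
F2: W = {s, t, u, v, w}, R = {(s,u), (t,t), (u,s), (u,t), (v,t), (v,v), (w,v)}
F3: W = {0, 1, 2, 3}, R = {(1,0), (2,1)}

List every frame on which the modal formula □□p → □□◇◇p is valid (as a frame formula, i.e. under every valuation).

This is the axiom for a generalized confluence (Geach) condition; its first-order frame correspondent is ∀x ∀z (xR²z → ∃w (xR²w ∧ zR²w)).
F1: satisfies the condition.
F2: satisfies the condition.
F3: fails — 2R²0 but no w with 2R²w and 0R²w.
Valid on: F1, F2.

F1, F2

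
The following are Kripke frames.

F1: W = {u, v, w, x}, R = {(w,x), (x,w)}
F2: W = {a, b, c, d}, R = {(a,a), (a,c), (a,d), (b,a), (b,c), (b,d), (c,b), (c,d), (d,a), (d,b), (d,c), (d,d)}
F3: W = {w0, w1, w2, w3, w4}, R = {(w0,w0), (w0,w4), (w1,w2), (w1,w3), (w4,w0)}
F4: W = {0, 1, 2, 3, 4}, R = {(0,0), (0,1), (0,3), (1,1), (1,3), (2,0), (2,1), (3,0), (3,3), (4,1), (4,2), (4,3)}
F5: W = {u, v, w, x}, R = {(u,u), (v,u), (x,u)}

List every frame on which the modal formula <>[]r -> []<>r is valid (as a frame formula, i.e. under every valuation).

F1, F2, F4, F5

The schema corresponds to convergence: forall x forall y forall z (Rxy & Rxz -> exists w (Ryw & Rzw)).
F1: holds.
F2: holds.
F3: fails — Rw1w2 and Rw1w2 but w2 and w2 have no common successor.
F4: holds.
F5: holds.
Valid on: F1, F2, F4, F5.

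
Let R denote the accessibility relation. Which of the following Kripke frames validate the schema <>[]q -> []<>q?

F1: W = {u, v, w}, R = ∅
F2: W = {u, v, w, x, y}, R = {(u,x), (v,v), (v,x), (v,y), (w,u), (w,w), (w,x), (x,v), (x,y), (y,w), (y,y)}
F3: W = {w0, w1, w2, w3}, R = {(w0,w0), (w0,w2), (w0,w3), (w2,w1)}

F1

Frame correspondent (Sahlqvist): forall x forall y forall z (Rxy & Rxz -> exists w (Ryw & Rzw)) — i.e. convergence.
F1: satisfies the condition.
F2: fails — Rww and Rwx but w and x have no common successor.
F3: fails — Rw0w2 and Rw0w0 but w2 and w0 have no common successor.
Valid on: F1.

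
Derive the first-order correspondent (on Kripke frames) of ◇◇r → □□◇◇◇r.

This is a Sahlqvist (Geach-type) schema ◇^2□^0r → □^2◇^3r.
Minimal-valuation argument: fix x; take any y with xR^2y and any z with xR^2z. Set V(r) to the set of worlds R-reachable from y in exactly 0 steps. Then □^0r holds at y, so the antecedent holds at x; validity forces ◇^3r at z, giving a w with zR^3w and yR^0w.
First-order correspondent: ∀x ∀y ∀z ((xR²y ∧ xR²z) → ∃w (y = w ∧ zR³w)).

∀x ∀y ∀z ((xR²y ∧ xR²z) → ∃w (y = w ∧ zR³w))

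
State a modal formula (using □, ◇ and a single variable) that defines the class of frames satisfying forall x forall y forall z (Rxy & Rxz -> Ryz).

The condition is the Euclidean property. The 5 schema ◇ψ → □◇ψ defines it.

◇ψ → □◇ψ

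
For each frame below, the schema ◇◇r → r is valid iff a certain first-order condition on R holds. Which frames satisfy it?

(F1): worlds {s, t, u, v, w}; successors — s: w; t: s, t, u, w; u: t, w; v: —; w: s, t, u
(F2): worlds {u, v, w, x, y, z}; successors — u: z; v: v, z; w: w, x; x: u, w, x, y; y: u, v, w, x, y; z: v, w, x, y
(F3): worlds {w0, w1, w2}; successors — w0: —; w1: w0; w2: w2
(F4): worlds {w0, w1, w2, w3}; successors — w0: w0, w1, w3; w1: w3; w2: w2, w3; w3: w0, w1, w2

Frame correspondent (Sahlqvist): ∀x ∀y (xR²y → ∃w (y = w ∧ x = w)) — i.e. a generalized confluence (Geach) condition.
(F1): fails — sR²t but t ≠ s.
(F2): fails — uR²v but v ≠ u.
(F3): condition met.
(F4): fails — w0R²w1 but w1 ≠ w0.
Valid on: (F3).

(F3)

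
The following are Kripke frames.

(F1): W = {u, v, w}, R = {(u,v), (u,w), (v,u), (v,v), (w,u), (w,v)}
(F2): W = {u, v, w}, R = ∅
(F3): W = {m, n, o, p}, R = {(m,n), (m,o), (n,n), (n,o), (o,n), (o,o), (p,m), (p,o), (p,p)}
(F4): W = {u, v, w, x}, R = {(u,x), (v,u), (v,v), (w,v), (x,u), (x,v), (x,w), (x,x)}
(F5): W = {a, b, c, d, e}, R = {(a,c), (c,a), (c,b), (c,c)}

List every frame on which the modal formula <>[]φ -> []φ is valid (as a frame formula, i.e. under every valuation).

This is the axiom for the Euclidean property; its first-order frame correspondent is forall x forall y forall z (Rxy & Rxz -> Ryz).
(F1): fails — Ruv and Ruw but not Rvw.
(F2): holds.
(F3): fails — Rpm and Rpm but not Rmm.
(F4): fails — Rvu and Rvv but not Ruv.
(F5): fails — Rca and Rca but not Raa.
Valid on: (F2).

(F2)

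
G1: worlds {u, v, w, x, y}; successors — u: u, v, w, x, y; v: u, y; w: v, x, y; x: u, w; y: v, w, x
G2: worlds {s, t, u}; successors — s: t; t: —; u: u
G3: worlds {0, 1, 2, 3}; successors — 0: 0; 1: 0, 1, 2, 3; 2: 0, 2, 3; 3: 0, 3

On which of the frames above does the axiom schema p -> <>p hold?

G3

The schema corresponds to reflexivity: forall x Rxx.
G1: fails — world v does not see itself.
G2: fails — world s does not see itself.
G3: ✓.
Valid on: G3.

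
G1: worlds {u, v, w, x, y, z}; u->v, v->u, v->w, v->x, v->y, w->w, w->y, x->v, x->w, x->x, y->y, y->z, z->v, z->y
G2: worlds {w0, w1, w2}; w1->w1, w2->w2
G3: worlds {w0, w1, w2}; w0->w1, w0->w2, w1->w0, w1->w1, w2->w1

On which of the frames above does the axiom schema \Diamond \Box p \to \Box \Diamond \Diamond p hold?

Frame correspondent (Sahlqvist): \forall x \forall y \forall z ((xRy \wedge xRz) \to \exists w (yRw \wedge z R^2 w)) — i.e. a generalized confluence (Geach) condition.
G1: fails — vRu, vRu but no t with uRt and uR²t.
G2: holds.
G3: holds.
Valid on: G2, G3.

G2, G3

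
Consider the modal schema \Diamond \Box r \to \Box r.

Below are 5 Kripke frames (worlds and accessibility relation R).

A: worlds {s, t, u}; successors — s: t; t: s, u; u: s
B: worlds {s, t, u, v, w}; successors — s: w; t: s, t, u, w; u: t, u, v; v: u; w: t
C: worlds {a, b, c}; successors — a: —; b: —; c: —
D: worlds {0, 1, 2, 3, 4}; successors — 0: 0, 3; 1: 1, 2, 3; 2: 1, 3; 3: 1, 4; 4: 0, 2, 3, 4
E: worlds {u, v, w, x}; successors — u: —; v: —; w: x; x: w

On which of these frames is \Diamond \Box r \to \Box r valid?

C

Frame correspondent (Sahlqvist): \forall x \forall y \forall z ((xRy \wedge xRz) \to \exists w (yRw \wedge z = w)) — i.e. a generalized confluence (Geach) condition.
A: fails — sRt, sRt but no w with tRw and t=w.
B: fails — sRw, sRw but no w* with wRw* and w=w*.
C: ✓.
D: fails — 0R3, 0R0 but no w with 3Rw and 0=w.
E: fails — wRx, wRx but no t with xRt and x=t.
Valid on: C.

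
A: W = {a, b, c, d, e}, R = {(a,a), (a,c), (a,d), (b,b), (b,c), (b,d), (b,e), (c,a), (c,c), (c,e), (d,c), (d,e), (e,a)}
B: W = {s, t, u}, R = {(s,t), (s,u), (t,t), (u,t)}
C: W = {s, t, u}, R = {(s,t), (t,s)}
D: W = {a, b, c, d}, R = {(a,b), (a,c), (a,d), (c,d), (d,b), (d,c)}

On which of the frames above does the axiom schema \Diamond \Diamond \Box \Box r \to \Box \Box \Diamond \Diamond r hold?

This is the axiom for a generalized confluence (Geach) condition; its first-order frame correspondent is \forall x \forall y \forall z ((x R^2 y \wedge x R^2 z) \to \exists w (y R^2 w \wedge z R^2 w)).
A: ✓.
B: ✓.
C: ✓.
D: fails — aR²b, aR²b but no w with bR²w and bR²w.
Valid on: A, B, C.

A, B, C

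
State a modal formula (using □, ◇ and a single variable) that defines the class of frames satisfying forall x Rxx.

A defining formula is □r → r (the T axiom).
Suppose □r→r is valid. At any x set V(r)={w : Rxw}. Then □r holds at x, so r holds at x, i.e. Rxx.

□r → r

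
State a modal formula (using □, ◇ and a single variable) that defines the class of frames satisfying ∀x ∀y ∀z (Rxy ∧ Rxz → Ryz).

The condition is the Euclidean property. The 5 schema ◇q → □◇q defines it.
Suppose ◇q→□◇q is valid. Take Rxy, Rxz and set V(q)={y}. Then ◇q at x, so □◇q at x, so ◇q at z, so some w with Rzw has q; w=y, i.e. Rzy. By symmetry of the argument, Ryz.

◇q → □◇q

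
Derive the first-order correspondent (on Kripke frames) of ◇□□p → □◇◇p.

∀x ∀y ∀z ((xRy ∧ xRz) → ∃w (yR²w ∧ zR²w))

This is a Sahlqvist (Geach-type) schema ◇^1□^2p → □^1◇^2p.
First-order correspondent: ∀x ∀y ∀z ((xRy ∧ xRz) → ∃w (yR²w ∧ zR²w)).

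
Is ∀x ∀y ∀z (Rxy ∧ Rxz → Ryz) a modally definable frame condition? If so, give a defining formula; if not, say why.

This is a Sahlqvist condition; the 5 axiom ◇p → □◇p defines it.
Suppose ◇p→□◇p is valid. Take Rxy, Rxz and set V(p)={y}. Then ◇p at x, so □◇p at x, so ◇p at z, so some w with Rzw has p; w=y, i.e. Rzy. By symmetry of the argument, Ryz.

Yes, by ◇p → □◇p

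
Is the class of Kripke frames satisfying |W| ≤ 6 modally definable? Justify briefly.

If a class were modally definable it would be closed under disjoint unions (Goldblatt–Thomason).
Any modal formula valid on each of 7 disjoint one-world frames is valid on their disjoint union (validity is preserved under disjoint unions). Each one-world frame has |W|=1≤6, but the union has |W|=7.
So the class is not modally definable.

Not definable by any modal formula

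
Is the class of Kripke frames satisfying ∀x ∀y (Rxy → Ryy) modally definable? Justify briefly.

Yes: it is shift-reflexivity, defined by the T□ schema □(□p → p).
Suppose □(□p→p) is valid. Take Rxy and set V(p)={w : Ryw}. Then at y, □p holds; since □(□p→p) at x, □p→p at y, so p at y, i.e. Ryy.

Yes — defined by □(□p → p)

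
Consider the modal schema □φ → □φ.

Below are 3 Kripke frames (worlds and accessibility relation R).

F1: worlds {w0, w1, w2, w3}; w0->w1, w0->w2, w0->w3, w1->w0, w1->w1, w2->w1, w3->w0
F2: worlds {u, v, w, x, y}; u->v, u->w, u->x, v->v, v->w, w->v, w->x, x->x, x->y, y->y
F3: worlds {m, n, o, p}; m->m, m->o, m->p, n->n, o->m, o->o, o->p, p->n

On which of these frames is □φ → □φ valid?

F1, F2, F3

This is the axiom for a generalized confluence (Geach) condition; its first-order frame correspondent is ∀x ∀z (xRz → ∃w (xRw ∧ z = w)).
F1: condition met.
F2: condition met.
F3: condition met.
Valid on: F1, F2, F3.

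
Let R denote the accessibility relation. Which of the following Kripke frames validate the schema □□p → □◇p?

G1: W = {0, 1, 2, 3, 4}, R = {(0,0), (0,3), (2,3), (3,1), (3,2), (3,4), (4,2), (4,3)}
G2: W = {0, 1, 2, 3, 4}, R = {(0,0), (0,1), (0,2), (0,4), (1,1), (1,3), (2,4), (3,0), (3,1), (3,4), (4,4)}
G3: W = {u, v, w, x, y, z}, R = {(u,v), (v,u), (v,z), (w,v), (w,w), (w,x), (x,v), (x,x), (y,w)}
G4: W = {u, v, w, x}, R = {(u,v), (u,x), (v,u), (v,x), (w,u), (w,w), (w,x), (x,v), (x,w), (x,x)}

G2, G4

The schema corresponds to a generalized confluence (Geach) condition: ∀x ∀z (xRz → ∃w (xR²w ∧ zRw)).
G1: fails — 3R1 but no w with 3R²w and 1Rw.
G2: condition met.
G3: fails — vRz but no t with vR²t and zRt.
G4: condition met.
Valid on: G2, G4.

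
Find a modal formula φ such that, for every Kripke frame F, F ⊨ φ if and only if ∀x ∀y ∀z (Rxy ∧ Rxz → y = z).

This is partial functionality; the standard corresponding axiom is CD: ◇s → □s.
Suppose ◇s→□s is valid. Take Rxy, Rxz and set V(s)={y}. Then ◇s at x, so □s at x, so s at z, i.e. z=y.

◇s → □s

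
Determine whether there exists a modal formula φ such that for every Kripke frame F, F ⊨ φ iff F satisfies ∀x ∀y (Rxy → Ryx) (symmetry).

The condition is symmetry. A defining modal formula is r → □◇r.

Definable; r → □◇r defines it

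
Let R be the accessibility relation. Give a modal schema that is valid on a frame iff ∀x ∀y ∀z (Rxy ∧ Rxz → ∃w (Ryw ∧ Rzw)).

◇□ψ → □◇ψ

This is convergence; the standard corresponding axiom is .2: ◇□ψ → □◇ψ.
Suppose ◇□ψ→□◇ψ is valid. Take Rxy, Rxz and set V(ψ)={w : Ryw}. Then □ψ at y so ◇□ψ at x, so □◇ψ at x, so ◇ψ at z, giving w with Rzw and Ryw.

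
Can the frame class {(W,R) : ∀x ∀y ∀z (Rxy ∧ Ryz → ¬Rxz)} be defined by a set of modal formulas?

Modal frame validity is preserved under surjective bounded morphisms.
The 3-cycle (worlds 0,1,2 with 0→1→2→0) is intransitive. Mapping every world to a single reflexive point • is a surjective bounded morphism; the reflexive point is not intransitive (R••∧R•• but R••).
So no modal formula (or set of formulas) defines exactly the intransitive frames.

Not definable by any modal formula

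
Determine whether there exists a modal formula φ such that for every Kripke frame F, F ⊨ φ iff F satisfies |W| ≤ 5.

Not modally definable

Modal frame validity is preserved under disjoint unions.
Any modal formula valid on each of 6 disjoint one-world frames is valid on their disjoint union (validity is preserved under disjoint unions). Each one-world frame has |W|=1≤5, but the union has |W|=6.
Hence having at most 5 worlds is not modally definable.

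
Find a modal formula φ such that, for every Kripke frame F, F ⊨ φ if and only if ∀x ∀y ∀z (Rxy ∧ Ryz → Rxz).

□r → □□r

This is transitivity; the standard corresponding axiom is 4: □r → □□r.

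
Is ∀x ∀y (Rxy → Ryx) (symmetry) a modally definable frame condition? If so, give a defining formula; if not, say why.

Yes: it is symmetry, defined by the B schema r → □◇r.
Suppose r→□◇r is valid. Take Rxy and set V(r)={x}. Then r at x, so □◇r at x, so ◇r at y, so some z with Ryz has r; z=x, i.e. Ryx.

Definable; r → □◇r defines it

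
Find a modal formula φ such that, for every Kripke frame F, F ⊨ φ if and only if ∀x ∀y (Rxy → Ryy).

□(□r → r)

The condition is shift-reflexivity. The T□ schema □(□r → r) defines it.
Suppose □(□r→r) is valid. Take Rxy and set V(r)={w : Ryw}. Then at y, □r holds; since □(□r→r) at x, □r→r at y, so r at y, i.e. Ryy.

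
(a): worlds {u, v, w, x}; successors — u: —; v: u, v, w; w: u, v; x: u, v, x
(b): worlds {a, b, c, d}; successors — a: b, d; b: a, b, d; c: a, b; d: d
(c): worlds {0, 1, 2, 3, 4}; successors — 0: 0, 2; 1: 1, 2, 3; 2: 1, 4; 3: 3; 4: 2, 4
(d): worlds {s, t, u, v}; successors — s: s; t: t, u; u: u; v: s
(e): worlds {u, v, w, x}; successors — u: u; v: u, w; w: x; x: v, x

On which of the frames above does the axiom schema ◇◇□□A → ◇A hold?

(d)

This is the axiom for a generalized confluence (Geach) condition; its first-order frame correspondent is ∀x ∀y (xR²y → ∃w (yR²w ∧ xRw)).
(a): fails — vR²u but no t with uR²t and vRt.
(b): fails — cR²d but no w with dR²w and cRw.
(c): fails — 2R²3 but no w with 3R²w and 2Rw.
(d): holds.
(e): fails — xR²u but no t with uR²t and xRt.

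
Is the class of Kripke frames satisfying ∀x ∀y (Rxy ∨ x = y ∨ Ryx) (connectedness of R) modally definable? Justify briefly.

Modal frame validity is preserved under disjoint unions.
Take 3 disjoint single-world reflexive frames: each is trivially connected, but their disjoint union has 3 worlds with no edge between distinct components, so it is not connected.
So the class is not modally definable.

No — not modally definable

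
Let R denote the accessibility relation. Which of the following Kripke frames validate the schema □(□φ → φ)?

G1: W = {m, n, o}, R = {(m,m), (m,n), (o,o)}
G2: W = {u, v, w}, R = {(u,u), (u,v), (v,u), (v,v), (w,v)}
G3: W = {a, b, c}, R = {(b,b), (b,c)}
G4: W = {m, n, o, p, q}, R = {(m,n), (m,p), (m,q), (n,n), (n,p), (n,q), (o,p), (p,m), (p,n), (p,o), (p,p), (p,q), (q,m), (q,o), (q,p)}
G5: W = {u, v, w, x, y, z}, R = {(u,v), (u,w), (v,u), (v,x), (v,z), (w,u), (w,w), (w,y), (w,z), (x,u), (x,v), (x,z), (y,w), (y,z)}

Frame correspondent (Sahlqvist): ∀x ∀y (Rxy → Ryy) — i.e. shift-reflexivity.
G1: fails — Rmn but not Rnn.
G2: condition met.
G3: fails — Rbc but not Rcc.
G4: fails — Rpm but not Rmm.
G5: fails — Ruv but not Rvv.

G2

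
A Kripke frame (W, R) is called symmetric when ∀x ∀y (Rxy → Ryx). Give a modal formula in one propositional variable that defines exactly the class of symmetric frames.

A defining formula is ψ → □◇ψ (the B axiom).

ψ → □◇ψ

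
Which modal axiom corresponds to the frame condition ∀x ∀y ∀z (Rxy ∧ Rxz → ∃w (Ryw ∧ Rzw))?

This is convergence; the standard corresponding axiom is .2: ◇□s → □◇s.

◇□s → □◇s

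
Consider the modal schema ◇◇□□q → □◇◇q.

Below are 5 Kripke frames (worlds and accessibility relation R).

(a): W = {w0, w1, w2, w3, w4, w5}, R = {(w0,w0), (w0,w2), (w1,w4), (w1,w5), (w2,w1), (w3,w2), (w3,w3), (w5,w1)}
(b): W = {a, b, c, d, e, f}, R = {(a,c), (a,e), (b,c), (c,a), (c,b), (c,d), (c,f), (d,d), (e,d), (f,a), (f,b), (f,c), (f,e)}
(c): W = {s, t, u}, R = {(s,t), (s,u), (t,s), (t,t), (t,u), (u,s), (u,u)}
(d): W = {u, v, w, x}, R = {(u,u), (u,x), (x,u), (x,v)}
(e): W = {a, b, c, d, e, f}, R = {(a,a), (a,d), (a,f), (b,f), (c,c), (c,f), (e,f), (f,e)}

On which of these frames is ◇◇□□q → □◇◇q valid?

(b), (c)

Frame correspondent (Sahlqvist): ∀x ∀y ∀z ((xR²y ∧ xRz) → ∃w (yR²w ∧ zR²w)) — i.e. a generalized confluence (Geach) condition.
(a): fails — w0R²w0, w0Rw2 but no w with w0R²w and w2R²w.
(b): satisfies the condition.
(c): satisfies the condition.
(d): fails — uR²v, uRu but no t with vR²t and uR²t.
(e): fails — aR²a, aRd but no w with aR²w and dR²w.
Valid on: (b), (c).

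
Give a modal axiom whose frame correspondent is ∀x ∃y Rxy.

This is seriality; the standard corresponding axiom is D: □p → ◇p.

□p → ◇p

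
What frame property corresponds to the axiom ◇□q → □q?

Equivalently (dual form): ◇q → □◇q.
Suppose ◇q→□◇q is valid. Take Rxy, Rxz and set V(q)={y}. Then ◇q at x, so □◇q at x, so ◇q at z, so some w with Rzw has q; w=y, i.e. Rzy. By symmetry of the argument, Ryz.
Conversely, any frame satisfying ∀x ∀y ∀z (Rxy ∧ Rxz → Ryz) validates the schema.
So the correspondent is the Euclidean property.

The Euclidean property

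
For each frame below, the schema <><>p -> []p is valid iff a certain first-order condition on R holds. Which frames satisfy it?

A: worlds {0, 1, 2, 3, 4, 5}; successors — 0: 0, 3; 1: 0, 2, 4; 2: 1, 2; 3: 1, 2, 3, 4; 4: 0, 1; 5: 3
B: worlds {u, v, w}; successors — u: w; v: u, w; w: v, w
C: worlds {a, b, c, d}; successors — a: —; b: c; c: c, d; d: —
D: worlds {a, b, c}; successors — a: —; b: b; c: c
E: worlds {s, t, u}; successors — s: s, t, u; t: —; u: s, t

D

Frame correspondent (Sahlqvist): forall x forall y forall z ((x R^2 y & xRz) -> exists w (y = w & z = w)) — i.e. a generalized confluence (Geach) condition.
A: fails — 0R²0, 0R3 but 0 ≠ 3.
B: fails — uR²v, uRw but v ≠ w.
C: fails — bR²d, bRc but d ≠ c.
D: holds.
E: fails — sR²s, sRt but s ≠ t.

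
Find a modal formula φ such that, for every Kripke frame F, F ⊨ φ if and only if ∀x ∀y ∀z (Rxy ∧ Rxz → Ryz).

◇s → □◇s

This is the Euclidean property; the standard corresponding axiom is 5: ◇s → □◇s.
Suppose ◇s→□◇s is valid. Take Rxy, Rxz and set V(s)={y}. Then ◇s at x, so □◇s at x, so ◇s at z, so some w with Rzw has s; w=y, i.e. Rzy. By symmetry of the argument, Ryz.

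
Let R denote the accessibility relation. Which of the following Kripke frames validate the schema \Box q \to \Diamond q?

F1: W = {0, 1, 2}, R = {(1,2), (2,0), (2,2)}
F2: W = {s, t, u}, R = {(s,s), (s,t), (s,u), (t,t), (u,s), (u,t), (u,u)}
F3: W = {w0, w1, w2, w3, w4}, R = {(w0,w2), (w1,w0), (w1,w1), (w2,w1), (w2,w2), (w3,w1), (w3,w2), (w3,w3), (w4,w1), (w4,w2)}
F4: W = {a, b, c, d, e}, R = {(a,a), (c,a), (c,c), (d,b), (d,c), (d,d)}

F2, F3

This is the axiom for seriality; its first-order frame correspondent is \forall x \exists y Rxy.
F1: fails — world 0 has no successor.
F2: holds.
F3: holds.
F4: fails — world b has no successor.
Valid on: F2, F3.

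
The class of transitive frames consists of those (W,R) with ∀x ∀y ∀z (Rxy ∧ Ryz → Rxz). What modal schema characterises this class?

□r → □□r

This is transitivity; the standard corresponding axiom is 4: □r → □□r.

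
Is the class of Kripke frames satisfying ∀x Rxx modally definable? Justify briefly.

The condition is reflexivity. A defining modal formula is □q → q.
Suppose □q→q is valid. At any x set V(q)={w : Rxw}. Then □q holds at x, so q holds at x, i.e. Rxx.

Yes — defined by □q → q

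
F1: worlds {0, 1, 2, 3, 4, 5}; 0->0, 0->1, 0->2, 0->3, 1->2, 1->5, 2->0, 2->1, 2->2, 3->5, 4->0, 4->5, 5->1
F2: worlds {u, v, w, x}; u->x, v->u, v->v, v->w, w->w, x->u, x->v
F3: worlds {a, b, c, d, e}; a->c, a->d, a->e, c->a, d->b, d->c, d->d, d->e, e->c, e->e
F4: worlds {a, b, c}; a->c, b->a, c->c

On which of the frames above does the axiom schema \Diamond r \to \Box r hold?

F4

The schema corresponds to partial functionality: \forall x \forall y \forall z (Rxy \wedge Rxz \to y = z).
F1: fails — 0 sees both 0 and 1.
F2: fails — v sees both u and v.
F3: fails — a sees both c and d.
F4: satisfies the condition.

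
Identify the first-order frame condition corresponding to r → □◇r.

This schema is the B axiom.
It corresponds to symmetry: ∀x ∀y (Rxy → Ryx).

Symmetry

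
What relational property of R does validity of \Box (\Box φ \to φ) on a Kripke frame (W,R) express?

This is the T□ axiom.
It corresponds to shift-reflexivity: \forall x \forall y (Rxy \to Ryy).

shift-reflexivity: \forall x \forall y (Rxy \to Ryy)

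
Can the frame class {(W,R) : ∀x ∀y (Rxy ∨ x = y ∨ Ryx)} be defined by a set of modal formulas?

Any modally definable frame class is closed under disjoint unions.
Take 2 disjoint single-world reflexive frames: each is trivially connected, but their disjoint union has 2 worlds with no edge between distinct components, so it is not connected.
Hence connectedness of R is not modally definable.

Not modally definable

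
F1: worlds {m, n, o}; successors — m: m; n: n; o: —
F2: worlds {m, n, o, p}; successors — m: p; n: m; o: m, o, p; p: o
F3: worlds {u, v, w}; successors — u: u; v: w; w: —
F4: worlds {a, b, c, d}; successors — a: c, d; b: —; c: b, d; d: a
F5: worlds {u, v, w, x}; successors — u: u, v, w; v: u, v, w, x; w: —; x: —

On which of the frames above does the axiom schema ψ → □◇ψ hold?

F1

Frame correspondent (Sahlqvist): ∀x ∀y (Rxy → Ryx) — i.e. symmetry.
F1: condition met.
F2: fails — Rom but not Rmo.
F3: fails — Rvw but not Rwv.
F4: fails — Rcd but not Rdc.
F5: fails — Ruw but not Rwu.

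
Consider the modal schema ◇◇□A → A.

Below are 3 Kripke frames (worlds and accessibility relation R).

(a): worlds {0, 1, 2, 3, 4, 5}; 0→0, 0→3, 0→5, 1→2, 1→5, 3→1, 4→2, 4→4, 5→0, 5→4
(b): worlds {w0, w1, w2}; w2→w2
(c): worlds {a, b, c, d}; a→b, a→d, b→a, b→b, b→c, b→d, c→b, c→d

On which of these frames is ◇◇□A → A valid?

(b)

This is the axiom for a generalized confluence (Geach) condition; its first-order frame correspondent is ∀x ∀y (xR²y → ∃w (yRw ∧ x = w)).
(a): fails — 0R²1 but no w with 1Rw and 0=w.
(b): holds.
(c): fails — aR²a but no w with aRw and a=w.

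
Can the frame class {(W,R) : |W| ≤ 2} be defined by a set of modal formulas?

Any modally definable frame class is closed under disjoint unions.
Any modal formula valid on each of 3 disjoint one-world frames is valid on their disjoint union (validity is preserved under disjoint unions). Each one-world frame has |W|=1≤2, but the union has |W|=3.
Hence having at most 2 worlds is not modally definable.

Not definable by any modal formula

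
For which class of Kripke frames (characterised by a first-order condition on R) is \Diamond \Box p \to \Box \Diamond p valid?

convergence

This is the .2 axiom.
Its frame correspondent is convergence — \forall x \forall y \forall z (Rxy \wedge Rxz \to \exists w (Ryw \wedge Rzw)).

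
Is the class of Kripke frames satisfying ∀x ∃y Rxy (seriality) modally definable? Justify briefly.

This is a Sahlqvist condition; the D axiom □q → ◇q defines it.

Yes — defined by □q → ◇q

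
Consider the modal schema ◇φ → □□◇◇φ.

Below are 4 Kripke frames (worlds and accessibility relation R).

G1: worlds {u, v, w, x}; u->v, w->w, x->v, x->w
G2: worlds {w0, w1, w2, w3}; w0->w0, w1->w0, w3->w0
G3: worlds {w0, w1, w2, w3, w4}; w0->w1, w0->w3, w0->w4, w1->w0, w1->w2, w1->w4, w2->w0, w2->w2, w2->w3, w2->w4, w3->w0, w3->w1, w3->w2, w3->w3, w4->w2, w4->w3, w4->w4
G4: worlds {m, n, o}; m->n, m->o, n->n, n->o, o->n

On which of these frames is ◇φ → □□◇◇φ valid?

G2, G3, G4

This is the axiom for a generalized confluence (Geach) condition; its first-order frame correspondent is ∀x ∀y ∀z ((xRy ∧ xR²z) → ∃w (y = w ∧ zR²w)).
G1: fails — xRv, xR²w but no t with v=t and wR²t.
G2: holds.
G3: holds.
G4: holds.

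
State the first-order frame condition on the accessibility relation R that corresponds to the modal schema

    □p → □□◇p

∀x ∀z (xR²z → ∃w (xRw ∧ zRw))

This is a Sahlqvist (Geach-type) schema ◇^0□^1p → □^2◇^1p.
First-order correspondent: ∀x ∀z (xR²z → ∃w (xRw ∧ zRw)).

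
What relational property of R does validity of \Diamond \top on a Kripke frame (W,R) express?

seriality

◇⊤ holds at w iff w has a successor, so frame-validity of ◇⊤ is exactly seriality. Equivalently via □p → ◇p:
Suppose □p→◇p is valid. At any x set V(p)=W. Then □p at x, so ◇p at x, so x has a successor.
Conversely, on a frame with seriality the schema holds at every world under every valuation.
So the correspondent is seriality.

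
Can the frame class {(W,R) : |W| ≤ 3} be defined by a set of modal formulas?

No

If a class were modally definable it would be closed under disjoint unions (Goldblatt–Thomason).
Any modal formula valid on each of 4 disjoint one-world frames is valid on their disjoint union (validity is preserved under disjoint unions). Each one-world frame has |W|=1≤3, but the union has |W|=4.
Hence having at most 3 worlds is not modally definable.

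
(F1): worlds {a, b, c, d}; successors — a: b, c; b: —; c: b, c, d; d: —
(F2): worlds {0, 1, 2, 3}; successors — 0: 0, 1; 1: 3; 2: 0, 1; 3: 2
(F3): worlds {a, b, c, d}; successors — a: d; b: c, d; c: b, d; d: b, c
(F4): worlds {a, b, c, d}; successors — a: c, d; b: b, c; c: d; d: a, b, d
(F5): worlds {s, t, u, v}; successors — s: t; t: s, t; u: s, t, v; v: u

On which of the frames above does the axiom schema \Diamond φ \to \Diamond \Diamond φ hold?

(F1)

The schema corresponds to a generalized confluence (Geach) condition: \forall x \forall y (xRy \to \exists w (y = w \wedge x R^2 w)).
(F1): ✓.
(F2): fails — 1R3 but no w with 3=w and 1R²w.
(F3): fails — aRd but no w with d=w and aR²w.
(F4): fails — aRc but no w with c=w and aR²w.
(F5): fails — uRv but no w with v=w and uR²w.
Valid on: (F1).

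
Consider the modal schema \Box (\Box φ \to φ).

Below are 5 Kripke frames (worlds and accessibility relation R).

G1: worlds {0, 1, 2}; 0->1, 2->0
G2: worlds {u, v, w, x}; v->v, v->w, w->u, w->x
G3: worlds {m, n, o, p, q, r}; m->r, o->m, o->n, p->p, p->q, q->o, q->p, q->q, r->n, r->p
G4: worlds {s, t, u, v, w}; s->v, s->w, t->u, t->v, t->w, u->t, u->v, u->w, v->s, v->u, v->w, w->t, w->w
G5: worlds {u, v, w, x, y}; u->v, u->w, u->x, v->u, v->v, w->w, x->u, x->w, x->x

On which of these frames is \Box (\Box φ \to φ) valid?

This is the axiom for shift-reflexivity; its first-order frame correspondent is \forall x \forall y (Rxy \to Ryy).
G1: fails — R01 but not R11.
G2: fails — Rwu but not Ruu.
G3: fails — Rom but not Rmm.
G4: fails — Ruv but not Rvv.
G5: fails — Rvu but not Ruu.
Valid on no frame.

none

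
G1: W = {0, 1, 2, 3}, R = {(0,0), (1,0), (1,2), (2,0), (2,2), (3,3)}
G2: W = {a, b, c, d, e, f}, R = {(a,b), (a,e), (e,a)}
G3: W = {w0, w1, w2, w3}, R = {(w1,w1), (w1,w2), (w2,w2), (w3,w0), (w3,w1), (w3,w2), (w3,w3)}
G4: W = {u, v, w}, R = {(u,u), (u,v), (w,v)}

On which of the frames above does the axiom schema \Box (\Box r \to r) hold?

The schema corresponds to shift-reflexivity: \forall x \forall y (Rxy \to Ryy).
G1: condition met.
G2: fails — Rea but not Raa.
G3: fails — Rw3w0 but not Rw0w0.
G4: fails — Ruv but not Rvv.
Valid on: G1.

G1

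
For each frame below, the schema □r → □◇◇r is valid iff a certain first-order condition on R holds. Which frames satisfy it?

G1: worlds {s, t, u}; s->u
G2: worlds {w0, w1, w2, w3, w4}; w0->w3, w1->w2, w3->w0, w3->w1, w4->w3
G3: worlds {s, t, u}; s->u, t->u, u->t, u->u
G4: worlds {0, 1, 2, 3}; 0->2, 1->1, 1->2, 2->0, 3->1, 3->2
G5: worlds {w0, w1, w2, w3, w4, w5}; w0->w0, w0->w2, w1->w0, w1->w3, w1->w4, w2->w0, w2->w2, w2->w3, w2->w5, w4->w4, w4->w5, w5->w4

The schema corresponds to a generalized confluence (Geach) condition: ∀x ∀z (xRz → ∃w (xRw ∧ zR²w)).
G1: fails — sRu but no w with sRw and uR²w.
G2: fails — w1Rw2 but no w with w1Rw and w2R²w.
G3: holds.
G4: holds.
G5: fails — w1Rw3 but no w with w1Rw and w3R²w.
Valid on: G3, G4.

G3, G4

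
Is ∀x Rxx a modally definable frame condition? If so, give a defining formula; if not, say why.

Definable; □q → q defines it

This is a Sahlqvist condition; the T axiom □q → q defines it.
Suppose □q→q is valid. At any x set V(q)={w : Rxw}. Then □q holds at x, so q holds at x, i.e. Rxx.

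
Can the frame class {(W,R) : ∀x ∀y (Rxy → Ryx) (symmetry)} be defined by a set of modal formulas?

The condition is symmetry. A defining modal formula is p → □◇p.

Yes, by p → □◇p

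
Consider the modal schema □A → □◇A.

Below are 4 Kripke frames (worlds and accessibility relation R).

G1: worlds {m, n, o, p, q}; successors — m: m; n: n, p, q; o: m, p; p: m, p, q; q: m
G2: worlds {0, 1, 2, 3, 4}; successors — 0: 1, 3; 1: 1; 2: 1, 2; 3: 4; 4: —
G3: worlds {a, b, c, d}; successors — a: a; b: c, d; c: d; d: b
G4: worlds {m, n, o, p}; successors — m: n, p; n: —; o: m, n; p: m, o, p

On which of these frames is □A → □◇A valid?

none

The schema corresponds to a generalized confluence (Geach) condition: ∀x ∀z (xRz → ∃w (xRw ∧ zRw)).
G1: fails — nRq but no w with nRw and qRw.
G2: fails — 0R3 but no w with 0Rw and 3Rw.
G3: fails — bRd but no w with bRw and dRw.
G4: fails — mRn but no w with mRw and nRw.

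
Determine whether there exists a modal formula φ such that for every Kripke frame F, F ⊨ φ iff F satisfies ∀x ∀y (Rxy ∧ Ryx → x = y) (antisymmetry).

Any modally definable frame class is closed under surjective bounded morphisms.
The 6-cycle (worlds w0,w1,w2,w3,w4,w5 with w0→w1→w2→w3→w4→w5→w0) is antisymmetric. Sending even-indexed worlds to a and odd-indexed worlds to b is a surjective bounded morphism onto the two-world frame with a↔b, which is not antisymmetric.
So the class is not modally definable.

Not definable by any modal formula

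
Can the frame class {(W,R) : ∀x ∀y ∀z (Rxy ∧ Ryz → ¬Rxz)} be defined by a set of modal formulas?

No

Modal frame validity is preserved under surjective bounded morphisms.
The 3-cycle (worlds 0,1,2 with 0→1→2→0) is intransitive. Mapping every world to a single reflexive point • is a surjective bounded morphism; the reflexive point is not intransitive (R••∧R•• but R••).
So the class is not modally definable.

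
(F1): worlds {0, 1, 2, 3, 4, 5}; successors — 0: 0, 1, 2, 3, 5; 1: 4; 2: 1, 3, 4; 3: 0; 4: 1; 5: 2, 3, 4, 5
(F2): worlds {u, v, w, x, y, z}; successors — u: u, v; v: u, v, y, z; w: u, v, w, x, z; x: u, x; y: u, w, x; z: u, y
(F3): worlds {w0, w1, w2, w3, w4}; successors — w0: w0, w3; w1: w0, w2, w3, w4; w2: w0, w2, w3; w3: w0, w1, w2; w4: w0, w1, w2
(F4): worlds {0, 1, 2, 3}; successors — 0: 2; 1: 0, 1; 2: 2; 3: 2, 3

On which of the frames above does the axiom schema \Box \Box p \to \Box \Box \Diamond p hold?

The schema corresponds to a generalized confluence (Geach) condition: \forall x \forall z (x R^2 z \to \exists w (x R^2 w \wedge zRw)).
(F1): fails — 1R²1 but no w with 1R²w and 1Rw.
(F2): holds.
(F3): holds.
(F4): holds.

(F2), (F3), (F4)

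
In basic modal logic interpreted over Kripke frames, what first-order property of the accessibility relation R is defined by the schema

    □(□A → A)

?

Suppose □(□A→A) is valid. Take Rxy and set V(A)={w : Ryw}. Then at y, □A holds; since □(□A→A) at x, □A→A at y, so A at y, i.e. Ryy.
Conversely, on a frame with shift-reflexivity the schema holds at every world under every valuation.
Frame condition: ∀x ∀y (Rxy → Ryy).

shift-reflexivity: ∀x ∀y (Rxy → Ryy)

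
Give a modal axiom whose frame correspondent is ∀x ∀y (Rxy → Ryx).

ψ → □◇ψ

This is symmetry; the standard corresponding axiom is B: ψ → □◇ψ.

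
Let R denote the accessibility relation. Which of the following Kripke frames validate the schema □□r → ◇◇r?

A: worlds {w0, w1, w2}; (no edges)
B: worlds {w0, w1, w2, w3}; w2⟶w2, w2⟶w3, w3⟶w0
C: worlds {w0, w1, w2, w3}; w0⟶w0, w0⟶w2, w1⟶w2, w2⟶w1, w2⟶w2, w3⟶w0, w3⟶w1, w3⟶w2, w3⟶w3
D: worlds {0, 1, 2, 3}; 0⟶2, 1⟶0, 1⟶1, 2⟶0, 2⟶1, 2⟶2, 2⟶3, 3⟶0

This is the axiom for a generalized confluence (Geach) condition; its first-order frame correspondent is ∀x ∃w (xR²w ∧ xR²w).
A: fails — at w0 but no w with w0R²w and w0R²w.
B: fails — at w0 but no w with w0R²w and w0R²w.
C: condition met.
D: condition met.
Valid on: C, D.

C, D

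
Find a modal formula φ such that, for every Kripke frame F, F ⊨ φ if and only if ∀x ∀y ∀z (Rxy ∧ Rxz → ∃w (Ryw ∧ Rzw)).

◇□r → □◇r

A defining formula is ◇□r → □◇r (the .2 axiom).
Suppose ◇□r→□◇r is valid. Take Rxy, Rxz and set V(r)={w : Ryw}. Then □r at y so ◇□r at x, so □◇r at x, so ◇r at z, giving w with Rzw and Ryw.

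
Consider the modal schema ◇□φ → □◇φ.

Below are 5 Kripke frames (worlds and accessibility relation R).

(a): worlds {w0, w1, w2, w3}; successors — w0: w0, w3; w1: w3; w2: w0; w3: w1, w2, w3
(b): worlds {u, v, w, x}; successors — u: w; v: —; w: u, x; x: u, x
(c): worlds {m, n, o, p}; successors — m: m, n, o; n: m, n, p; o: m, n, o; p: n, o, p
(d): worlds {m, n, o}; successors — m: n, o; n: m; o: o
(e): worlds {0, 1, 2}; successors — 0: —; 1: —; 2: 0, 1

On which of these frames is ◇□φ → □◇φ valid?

(c)

The schema corresponds to convergence: ∀x ∀y ∀z (Rxy ∧ Rxz → ∃w (Ryw ∧ Rzw)).
(a): fails — Rw3w1 and Rw3w2 but w1 and w2 have no common successor.
(b): fails — Rwu and Rwx but u and x have no common successor.
(c): ✓.
(d): fails — Rmo and Rmn but o and n have no common successor.
(e): fails — R20 and R20 but 0 and 0 have no common successor.
Valid on: (c).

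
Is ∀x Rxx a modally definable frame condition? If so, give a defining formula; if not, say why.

Yes — defined by □p → p

This is a Sahlqvist condition; the T axiom □p → p defines it.
Suppose □p→p is valid. At any x set V(p)={w : Rxw}. Then □p holds at x, so p holds at x, i.e. Rxx.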